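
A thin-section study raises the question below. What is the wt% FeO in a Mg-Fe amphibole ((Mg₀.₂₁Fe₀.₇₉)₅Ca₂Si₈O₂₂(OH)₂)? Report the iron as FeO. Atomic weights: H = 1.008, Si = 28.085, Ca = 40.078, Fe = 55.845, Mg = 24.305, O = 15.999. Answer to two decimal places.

30.29 wt%

M((Mg₀.₂₁Fe₀.₇₉)₅Ca₂Si₈O₂₂(OH)₂) = 936.936 g/mol; M(FeO) = 71.844 g/mol.
Moles FeO per formula unit = 3.95 Fe ÷ 1 = 3.9500.
FeO fraction = (3.9500 × 71.844) / 936.936 = 283.784/936.936 = 0.3029.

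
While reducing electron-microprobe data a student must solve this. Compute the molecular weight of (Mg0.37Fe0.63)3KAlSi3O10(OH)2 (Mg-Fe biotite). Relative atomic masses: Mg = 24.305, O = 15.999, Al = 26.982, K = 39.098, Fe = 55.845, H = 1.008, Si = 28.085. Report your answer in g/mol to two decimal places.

476.86 g/mol

M = 1.11(24.305) + 1.89(55.845) + 1(39.098) + 1(26.982) + 3(28.085) + 12(15.999) + 2(1.008)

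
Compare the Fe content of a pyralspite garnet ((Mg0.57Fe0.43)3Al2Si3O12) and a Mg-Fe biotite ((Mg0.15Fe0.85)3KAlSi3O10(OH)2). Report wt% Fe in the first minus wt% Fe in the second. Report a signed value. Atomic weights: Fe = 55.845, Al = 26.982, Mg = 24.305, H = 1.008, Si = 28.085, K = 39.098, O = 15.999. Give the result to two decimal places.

First mineral: 72.040 g Fe in 443.809 g formula = 16.23 wt% Fe.
Second mineral: 142.405 g Fe in 497.681 g formula = 28.61 wt% Fe.
16.23% − 28.61% gives a difference of -12.38 percentage points.

-12.38 percentage points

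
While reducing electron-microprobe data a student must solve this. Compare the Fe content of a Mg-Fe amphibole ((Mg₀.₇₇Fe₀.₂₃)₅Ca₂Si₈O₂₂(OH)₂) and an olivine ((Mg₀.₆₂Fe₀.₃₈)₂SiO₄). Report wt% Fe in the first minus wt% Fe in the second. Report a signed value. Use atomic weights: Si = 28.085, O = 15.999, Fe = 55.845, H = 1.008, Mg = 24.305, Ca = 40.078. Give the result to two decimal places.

-18.21 percentage points

First mineral: 64.222 g Fe in 848.624 g formula = 7.57 wt% Fe.
Second mineral: 42.442 g Fe in 164.661 g formula = 25.78 wt% Fe.
7.57% − 25.78% gives a difference of -18.21 percentage points.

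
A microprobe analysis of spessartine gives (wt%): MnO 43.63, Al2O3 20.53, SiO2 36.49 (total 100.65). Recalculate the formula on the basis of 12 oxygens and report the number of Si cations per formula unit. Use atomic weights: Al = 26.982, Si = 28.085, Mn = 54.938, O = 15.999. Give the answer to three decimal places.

2.995 Si apfu

43.63 wt% MnO ÷ 70.937 g/mol = 0.61505 mol, giving 0.61505 Mn and 0.61505 O.
20.53 wt% Al2O3 ÷ 101.961 g/mol = 0.20135 mol, giving 0.40270 Al and 0.60405 O.
36.49 wt% SiO2 ÷ 60.083 g/mol = 0.60733 mol, giving 0.60733 Si and 1.21466 O.
Oxygen sums to 2.43376; scaling by 12/2.43376 = 4.93064 puts the formula on 12 O.
Si: 0.60733 × 4.93064 = 2.995 atoms per formula unit.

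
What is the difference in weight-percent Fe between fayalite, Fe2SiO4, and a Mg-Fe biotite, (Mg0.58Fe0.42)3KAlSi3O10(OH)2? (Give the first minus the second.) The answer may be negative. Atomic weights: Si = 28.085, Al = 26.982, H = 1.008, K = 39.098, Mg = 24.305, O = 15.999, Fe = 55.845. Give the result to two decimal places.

M(Fe2SiO4) = 203.771 g/mol, so wt% Fe = 111.690/203.771 × 100 = 54.81%.
M((Mg0.58Fe0.42)3KAlSi3O10(OH)2) = 456.994 g/mol, so wt% Fe = 70.365/456.994 × 100 = 15.40%.
54.81 − 15.40 = 39.41 pp.

39.41 percentage points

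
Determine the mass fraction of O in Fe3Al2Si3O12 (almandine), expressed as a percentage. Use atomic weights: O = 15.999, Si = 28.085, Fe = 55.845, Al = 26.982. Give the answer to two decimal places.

M(Fe3Al2Si3O12) = 497.742 g/mol.
O contributes 12 × 15.999 = 191.988 g per mole.
191.988/497.742 = 0.3857 → 38.57%.

38.57 weight percent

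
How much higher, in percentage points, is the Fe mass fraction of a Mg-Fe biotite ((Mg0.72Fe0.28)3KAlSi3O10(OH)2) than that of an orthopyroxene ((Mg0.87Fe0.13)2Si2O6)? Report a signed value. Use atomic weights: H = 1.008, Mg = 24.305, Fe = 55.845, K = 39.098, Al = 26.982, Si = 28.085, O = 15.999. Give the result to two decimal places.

First mineral: 46.910 g Fe in 443.748 g formula = 10.57 wt% Fe.
Second mineral: 14.520 g Fe in 208.974 g formula = 6.95 wt% Fe.
10.57% − 6.95% gives a difference of 3.62 percentage points.

3.62 percentage points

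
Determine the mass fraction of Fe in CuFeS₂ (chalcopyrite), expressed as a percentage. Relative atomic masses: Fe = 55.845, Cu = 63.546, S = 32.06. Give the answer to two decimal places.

Formula mass = 1·63.546 + 1·55.845 + 2·32.06 = 183.511 g/mol, of which 55.845 g is Fe.
So Fe makes up 55.845/183.511 = 0.3043 of the mass, i.e. 30.43%.

30.43 wt%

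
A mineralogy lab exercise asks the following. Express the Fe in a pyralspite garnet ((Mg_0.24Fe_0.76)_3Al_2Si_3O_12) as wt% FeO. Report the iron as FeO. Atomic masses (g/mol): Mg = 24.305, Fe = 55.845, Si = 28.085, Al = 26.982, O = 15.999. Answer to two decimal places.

Molar mass of (Mg_0.24Fe_0.76)_3Al_2Si_3O_12 = 0.72×24.305 + 2.28×55.845 + 2×26.982 + 3×28.085 + 12×15.999 = 475.033 g/mol.
Each formula unit contains 2.28 Fe, equivalent to 2.28/1 = 2.2800 mol FeO.
M(FeO) = 1×55.845 + 1×15.999 = 71.844 g/mol.
Mass of FeO per formula unit = 2.2800 × 71.844 = 163.804 g.
FeO wt% = 163.804 / 475.033 × 100 = 34.48%.

34.48 wt%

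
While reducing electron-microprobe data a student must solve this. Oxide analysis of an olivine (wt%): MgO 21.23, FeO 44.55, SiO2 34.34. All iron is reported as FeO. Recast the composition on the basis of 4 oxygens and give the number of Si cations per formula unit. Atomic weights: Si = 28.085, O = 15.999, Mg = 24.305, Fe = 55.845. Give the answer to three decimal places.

0.998 Si apfu

MgO (M=40.304): mol = 0.52675; Mg = 0.52675, O = 0.52675.
FeO (M=71.844): mol = 0.62009; Fe = 0.62009, O = 0.62009.
SiO2 (M=60.083): mol = 0.57154; Si = 0.57154, O = 1.14308.
ΣO = 2.28992; factor = 4/ΣO = 1.74679.
Si apfu = 0.57154 × 1.74679 = 0.998.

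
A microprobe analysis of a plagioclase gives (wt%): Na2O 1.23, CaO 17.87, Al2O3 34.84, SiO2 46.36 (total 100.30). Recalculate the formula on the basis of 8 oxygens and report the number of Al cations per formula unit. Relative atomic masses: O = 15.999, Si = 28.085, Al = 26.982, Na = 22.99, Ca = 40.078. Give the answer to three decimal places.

1.881 Al apfu

1.23 wt% Na2O ÷ 61.979 g/mol = 0.01985 mol, giving 0.03970 Na and 0.01985 O.
17.87 wt% CaO ÷ 56.077 g/mol = 0.31867 mol, giving 0.31867 Ca and 0.31867 O.
34.84 wt% Al2O3 ÷ 101.961 g/mol = 0.34170 mol, giving 0.68340 Al and 1.02510 O.
46.36 wt% SiO2 ÷ 60.083 g/mol = 0.77160 mol, giving 0.77160 Si and 1.54320 O.
Oxygen sums to 2.90682; scaling by 8/2.90682 = 2.75215 puts the formula on 8 O.
Al: 0.68340 × 2.75215 = 1.881 atoms per formula unit.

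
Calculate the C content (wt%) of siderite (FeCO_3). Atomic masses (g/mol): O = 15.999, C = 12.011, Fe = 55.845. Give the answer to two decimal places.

10.37 wt%

Formula mass = 1*55.845 + 1*12.011 + 3*15.999 = 115.853 g/mol, of which 12.011 g is C.
So C makes up 12.011/115.853 = 0.1037 of the mass, i.e. 10.37%.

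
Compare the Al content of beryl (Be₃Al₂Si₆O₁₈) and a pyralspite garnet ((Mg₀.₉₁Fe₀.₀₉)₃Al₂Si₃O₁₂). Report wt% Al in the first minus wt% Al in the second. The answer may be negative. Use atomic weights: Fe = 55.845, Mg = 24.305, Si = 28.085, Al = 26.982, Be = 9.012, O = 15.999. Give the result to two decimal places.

-3.07 percentage points

M(Be₃Al₂Si₆O₁₈) = 537.492 g/mol, so wt% Al = 53.964/537.492 × 100 = 10.04%.
M((Mg₀.₉₁Fe₀.₀₉)₃Al₂Si₃O₁₂) = 411.638 g/mol, so wt% Al = 53.964/411.638 × 100 = 13.11%.
10.04 − 13.11 = -3.07 pp.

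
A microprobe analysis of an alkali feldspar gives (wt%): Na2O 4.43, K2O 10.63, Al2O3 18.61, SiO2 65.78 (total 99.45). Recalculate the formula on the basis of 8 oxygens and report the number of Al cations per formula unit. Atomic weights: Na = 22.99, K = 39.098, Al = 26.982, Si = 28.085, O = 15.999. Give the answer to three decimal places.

1.000 Al apfu

4.43 wt% Na2O ÷ 61.979 g/mol = 0.07148 mol, giving 0.14296 Na and 0.07148 O.
10.63 wt% K2O ÷ 94.195 g/mol = 0.11285 mol, giving 0.22570 K and 0.11285 O.
18.61 wt% Al2O3 ÷ 101.961 g/mol = 0.18252 mol, giving 0.36504 Al and 0.54756 O.
65.78 wt% SiO2 ÷ 60.083 g/mol = 1.09482 mol, giving 1.09482 Si and 2.18964 O.
Oxygen sums to 2.92153; scaling by 8/2.92153 = 2.73829 puts the formula on 8 O.
Al: 0.36504 × 2.73829 = 1.000 atoms per formula unit.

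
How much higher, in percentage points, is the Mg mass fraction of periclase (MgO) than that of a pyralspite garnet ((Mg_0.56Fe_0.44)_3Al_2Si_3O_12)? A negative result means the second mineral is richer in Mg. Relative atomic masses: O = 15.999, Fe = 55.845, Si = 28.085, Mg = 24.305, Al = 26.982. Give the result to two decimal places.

Mg in MgO: molar mass 40.304 g/mol; 1×24.305 = 24.305 g → 60.30 wt%.
Mg in (Mg_0.56Fe_0.44)_3Al_2Si_3O_12: molar mass 444.755 g/mol; 1.68×24.305 = 40.832 g → 9.18 wt%.
Difference = 60.30 − 9.18 = 51.12 percentage points.

51.12 percentage points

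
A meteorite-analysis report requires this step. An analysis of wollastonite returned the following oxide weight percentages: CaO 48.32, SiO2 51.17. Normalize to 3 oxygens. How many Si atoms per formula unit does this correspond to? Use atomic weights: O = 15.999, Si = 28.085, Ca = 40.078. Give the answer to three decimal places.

48.32 wt% CaO ÷ 56.077 g/mol = 0.86167 mol, giving 0.86167 Ca and 0.86167 O.
51.17 wt% SiO2 ÷ 60.083 g/mol = 0.85166 mol, giving 0.85166 Si and 1.70332 O.
Oxygen sums to 2.56499; scaling by 3/2.56499 = 1.16960 puts the formula on 3 O.
Si: 0.85166 × 1.16960 = 0.996 atoms per formula unit.

0.996 Si apfu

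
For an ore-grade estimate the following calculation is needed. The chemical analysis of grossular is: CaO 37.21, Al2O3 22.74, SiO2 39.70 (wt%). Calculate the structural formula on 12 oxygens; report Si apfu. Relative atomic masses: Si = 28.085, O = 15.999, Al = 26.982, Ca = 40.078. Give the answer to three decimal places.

CaO: 37.21/56.077 = 0.66355 mol → 0.66355 mol Ca, 0.66355 mol O.
Al2O3: 22.74/101.961 = 0.22303 mol → 0.44606 mol Al, 0.66909 mol O.
SiO2: 39.70/60.083 = 0.66075 mol → 0.66075 mol Si, 1.32150 mol O.
Total oxygen = 2.65414 mol. Normalization factor = 12/2.65414 = 4.52124.
Si per 12 O = 0.66075 × 4.52124 = 2.987.

2.987 Si apfu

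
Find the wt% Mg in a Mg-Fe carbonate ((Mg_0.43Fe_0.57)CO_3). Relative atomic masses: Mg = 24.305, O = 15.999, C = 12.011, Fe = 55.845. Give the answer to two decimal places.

M((Mg_0.43Fe_0.57)CO_3) = 102.291 g/mol.
Mg contributes 0.43 × 24.305 = 10.451 g per mole.
10.451/102.291 = 0.1022 → 10.22%.

10.22 mass %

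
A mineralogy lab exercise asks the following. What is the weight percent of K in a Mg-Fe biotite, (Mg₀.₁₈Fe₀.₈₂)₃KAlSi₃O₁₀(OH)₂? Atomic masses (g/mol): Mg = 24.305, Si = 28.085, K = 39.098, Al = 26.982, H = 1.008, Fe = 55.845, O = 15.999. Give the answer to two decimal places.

Molar mass of (Mg₀.₁₈Fe₀.₈₂)₃KAlSi₃O₁₀(OH)₂: 0.54×24.305 + 2.46×55.845 + 1×39.098 + 1×26.982 + 3×28.085 + 12×15.999 + 2×1.008 = 494.842 g/mol.
Mass of K per formula unit: 1 × 39.098 = 39.098 g.
Weight fraction K = 39.098 / 494.842 = 0.0790.

7.90 mass %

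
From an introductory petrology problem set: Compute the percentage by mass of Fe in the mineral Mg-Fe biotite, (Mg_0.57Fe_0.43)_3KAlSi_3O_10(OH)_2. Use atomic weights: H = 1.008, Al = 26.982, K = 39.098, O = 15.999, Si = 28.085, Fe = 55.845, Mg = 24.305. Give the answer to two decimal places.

Formula mass = 1.71*24.305 + 1.29*55.845 + 1*39.098 + 1*26.982 + 3*28.085 + 12*15.999 + 2*1.008 = 457.941 g/mol, of which 72.040 g is Fe.
So Fe makes up 72.040/457.941 = 0.1573 of the mass, i.e. 15.73%.

15.73 wt%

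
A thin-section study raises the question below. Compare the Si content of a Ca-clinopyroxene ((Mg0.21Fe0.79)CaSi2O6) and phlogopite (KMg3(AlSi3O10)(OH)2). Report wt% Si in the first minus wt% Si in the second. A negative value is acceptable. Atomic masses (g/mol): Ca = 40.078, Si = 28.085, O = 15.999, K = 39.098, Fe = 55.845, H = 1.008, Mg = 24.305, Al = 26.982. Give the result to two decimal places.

3.07 percentage points

M((Mg0.21Fe0.79)CaSi2O6) = 241.464 g/mol, so wt% Si = 56.170/241.464 × 100 = 23.26%.
M(KMg3(AlSi3O10)(OH)2) = 417.254 g/mol, so wt% Si = 84.255/417.254 × 100 = 20.19%.
23.26 − 20.19 = 3.07 pp.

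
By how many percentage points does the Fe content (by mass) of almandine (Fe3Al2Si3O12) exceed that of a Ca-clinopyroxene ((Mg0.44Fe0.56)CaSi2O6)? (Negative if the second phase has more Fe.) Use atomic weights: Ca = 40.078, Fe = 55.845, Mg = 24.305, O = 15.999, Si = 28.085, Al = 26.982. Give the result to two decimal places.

20.31 percentage points

M(Fe3Al2Si3O12) = 497.742 g/mol, so wt% Fe = 167.535/497.742 × 100 = 33.66%.
M((Mg0.44Fe0.56)CaSi2O6) = 234.209 g/mol, so wt% Fe = 31.273/234.209 × 100 = 13.35%.
33.66 − 13.35 = 20.31 pp.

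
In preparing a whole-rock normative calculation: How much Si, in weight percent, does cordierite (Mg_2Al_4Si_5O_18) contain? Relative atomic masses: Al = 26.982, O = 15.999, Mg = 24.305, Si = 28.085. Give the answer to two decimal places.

24.01 weight percent

Molar mass of Mg_2Al_4Si_5O_18: 2*24.305 + 4*26.982 + 5*28.085 + 18*15.999 = 584.945 g/mol.
Mass of Si per formula unit: 5 × 28.085 = 140.425 g.
Weight fraction Si = 140.425 / 584.945 = 0.2401.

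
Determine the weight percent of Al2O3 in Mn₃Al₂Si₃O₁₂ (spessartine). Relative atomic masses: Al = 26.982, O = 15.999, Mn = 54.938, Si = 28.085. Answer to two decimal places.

M(Mn₃Al₂Si₃O₁₂) = 495.021 g/mol; M(Al2O3) = 101.961 g/mol.
Moles Al2O3 per formula unit = 2 Al ÷ 2 = 1.0000.
Al2O3 fraction = (1.0000 × 101.961) / 495.021 = 101.961/495.021 = 0.2060.

20.60 wt%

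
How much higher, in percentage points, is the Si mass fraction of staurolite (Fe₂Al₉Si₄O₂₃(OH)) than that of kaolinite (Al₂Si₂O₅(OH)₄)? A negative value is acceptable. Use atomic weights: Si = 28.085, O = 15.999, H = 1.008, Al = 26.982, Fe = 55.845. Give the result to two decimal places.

Si in Fe₂Al₉Si₄O₂₃(OH): molar mass 851.852 g/mol; 4×28.085 = 112.340 g → 13.19 wt%.
Si in Al₂Si₂O₅(OH)₄: molar mass 258.157 g/mol; 2×28.085 = 56.170 g → 21.76 wt%.
Difference = 13.19 − 21.76 = -8.57 percentage points.

-8.57 percentage points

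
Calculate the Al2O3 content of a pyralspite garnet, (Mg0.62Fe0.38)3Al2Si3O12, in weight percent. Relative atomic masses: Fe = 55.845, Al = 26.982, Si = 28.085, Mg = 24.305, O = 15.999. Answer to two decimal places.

M((Mg0.62Fe0.38)3Al2Si3O12) = 439.078 g/mol; M(Al2O3) = 101.961 g/mol.
Moles Al2O3 per formula unit = 2 Al ÷ 2 = 1.0000.
Al2O3 fraction = (1.0000 × 101.961) / 439.078 = 101.961/439.078 = 0.2322.

23.22 wt%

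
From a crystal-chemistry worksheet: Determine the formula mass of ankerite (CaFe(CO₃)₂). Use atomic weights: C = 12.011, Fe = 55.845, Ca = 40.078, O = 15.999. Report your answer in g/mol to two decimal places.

215.94 g/mol

Ca: 1 × 40.078 = 40.0780
Fe: 1 × 55.845 = 55.8450
C: 2 × 12.011 = 24.0220
O: 6 × 15.999 = 95.9940
Summing the contributions gives the formula mass.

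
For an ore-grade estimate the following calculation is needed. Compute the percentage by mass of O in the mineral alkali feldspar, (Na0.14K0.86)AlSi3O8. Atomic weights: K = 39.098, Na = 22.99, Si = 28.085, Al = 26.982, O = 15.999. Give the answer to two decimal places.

46.36 wt%

M((Na0.14K0.86)AlSi3O8) = 276.072 g/mol.
O contributes 8 × 15.999 = 127.992 g per mole.
127.992/276.072 = 0.4636 → 46.36%.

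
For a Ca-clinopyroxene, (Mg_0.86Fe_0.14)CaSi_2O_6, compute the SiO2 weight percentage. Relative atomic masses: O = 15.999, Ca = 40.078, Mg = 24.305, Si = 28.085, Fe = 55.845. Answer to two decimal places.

Formula mass = 220.963 g/mol.
2 Si → 2.0000 mol SiO2 per formula unit; M(SiO2) = 60.083, so SiO2 mass = 120.166 g.
120.166/220.963 × 100 = 54.38 wt%.

54.38 wt%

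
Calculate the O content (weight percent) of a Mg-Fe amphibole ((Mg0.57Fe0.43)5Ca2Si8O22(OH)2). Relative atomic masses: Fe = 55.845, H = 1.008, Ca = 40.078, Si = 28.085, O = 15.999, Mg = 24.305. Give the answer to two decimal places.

43.63 weight percent

Molar mass of (Mg0.57Fe0.43)5Ca2Si8O22(OH)2: 2.85*24.305 + 2.15*55.845 + 2*40.078 + 8*28.085 + 24*15.999 + 2*1.008 = 880.164 g/mol.
Mass of O per formula unit: 24 × 15.999 = 383.976 g.
Weight fraction O = 383.976 / 880.164 = 0.4363.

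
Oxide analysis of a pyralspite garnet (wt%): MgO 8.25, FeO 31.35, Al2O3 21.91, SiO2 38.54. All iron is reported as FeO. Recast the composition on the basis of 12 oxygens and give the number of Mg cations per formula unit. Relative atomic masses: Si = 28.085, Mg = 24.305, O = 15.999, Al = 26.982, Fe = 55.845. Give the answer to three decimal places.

MgO (M=40.304): mol = 0.20469; Mg = 0.20469, O = 0.20469.
FeO (M=71.844): mol = 0.43636; Fe = 0.43636, O = 0.43636.
Al2O3 (M=101.961): mol = 0.21489; Al = 0.42978, O = 0.64467.
SiO2 (M=60.083): mol = 0.64145; Si = 0.64145, O = 1.28290.
ΣO = 2.56862; factor = 12/ΣO = 4.67177.
Mg apfu = 0.20469 × 4.67177 = 0.956.

0.956 Mg apfu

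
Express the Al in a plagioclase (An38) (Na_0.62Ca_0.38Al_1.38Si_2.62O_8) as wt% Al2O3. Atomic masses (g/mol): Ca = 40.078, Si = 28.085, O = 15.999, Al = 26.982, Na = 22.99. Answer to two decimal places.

26.22 wt%

M(Na_0.62Ca_0.38Al_1.38Si_2.62O_8) = 268.293 g/mol; M(Al2O3) = 101.961 g/mol.
Moles Al2O3 per formula unit = 1.38 Al ÷ 2 = 0.6900.
Al2O3 fraction = (0.6900 × 101.961) / 268.293 = 70.353/268.293 = 0.2622.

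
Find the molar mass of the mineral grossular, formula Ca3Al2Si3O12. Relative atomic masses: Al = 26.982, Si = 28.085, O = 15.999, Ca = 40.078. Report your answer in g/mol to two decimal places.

450.44 g/mol

The formula mass is the sum 3*40.078 + 2*26.982 + 3*28.085 + 12*15.999.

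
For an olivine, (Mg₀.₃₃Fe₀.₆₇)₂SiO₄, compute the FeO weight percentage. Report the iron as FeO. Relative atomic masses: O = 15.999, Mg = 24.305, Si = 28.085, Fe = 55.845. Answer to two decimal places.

52.62 wt%

Formula mass = 182.955 g/mol.
1.34 Fe → 1.3400 mol FeO per formula unit; M(FeO) = 71.844, so FeO mass = 96.271 g.
96.271/182.955 × 100 = 52.62 wt%.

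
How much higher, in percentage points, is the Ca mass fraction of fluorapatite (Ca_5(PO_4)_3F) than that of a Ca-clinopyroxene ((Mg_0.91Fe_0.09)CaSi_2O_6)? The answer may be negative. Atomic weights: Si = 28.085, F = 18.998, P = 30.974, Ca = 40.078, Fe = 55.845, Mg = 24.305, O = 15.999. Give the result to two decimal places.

21.47 percentage points

First mineral: 200.390 g Ca in 504.298 g formula = 39.74 wt% Ca.
Second mineral: 40.078 g Ca in 219.386 g formula = 18.27 wt% Ca.
39.74% − 18.27% gives a difference of 21.47 percentage points.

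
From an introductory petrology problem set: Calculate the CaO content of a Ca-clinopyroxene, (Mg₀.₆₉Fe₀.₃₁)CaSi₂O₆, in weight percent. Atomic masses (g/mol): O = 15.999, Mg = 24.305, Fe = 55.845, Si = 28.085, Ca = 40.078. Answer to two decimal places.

24.78 wt%

M((Mg₀.₆₉Fe₀.₃₁)CaSi₂O₆) = 226.324 g/mol; M(CaO) = 56.077 g/mol.
Moles CaO per formula unit = 1 Ca ÷ 1 = 1.0000.
CaO fraction = (1.0000 × 56.077) / 226.324 = 56.077/226.324 = 0.2478.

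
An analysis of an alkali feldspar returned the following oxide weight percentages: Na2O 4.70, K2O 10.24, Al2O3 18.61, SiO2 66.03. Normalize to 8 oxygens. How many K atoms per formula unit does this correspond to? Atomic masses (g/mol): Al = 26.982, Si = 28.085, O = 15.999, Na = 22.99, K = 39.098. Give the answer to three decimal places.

0.594 K apfu

Na2O (M=61.979): mol = 0.07583; Na = 0.15166, O = 0.07583.
K2O (M=94.195): mol = 0.10871; K = 0.21742, O = 0.10871.
Al2O3 (M=101.961): mol = 0.18252; Al = 0.36504, O = 0.54756.
SiO2 (M=60.083): mol = 1.09898; Si = 1.09898, O = 2.19796.
ΣO = 2.93006; factor = 8/ΣO = 2.73032.
K apfu = 0.21742 × 2.73032 = 0.594.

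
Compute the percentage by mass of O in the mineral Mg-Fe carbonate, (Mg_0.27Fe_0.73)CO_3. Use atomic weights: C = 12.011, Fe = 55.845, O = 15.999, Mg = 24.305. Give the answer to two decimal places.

Formula mass = 0.27*24.305 + 0.73*55.845 + 1*12.011 + 3*15.999 = 107.337 g/mol, of which 47.997 g is O.
So O makes up 47.997/107.337 = 0.4472 of the mass, i.e. 44.72%.

44.72 wt%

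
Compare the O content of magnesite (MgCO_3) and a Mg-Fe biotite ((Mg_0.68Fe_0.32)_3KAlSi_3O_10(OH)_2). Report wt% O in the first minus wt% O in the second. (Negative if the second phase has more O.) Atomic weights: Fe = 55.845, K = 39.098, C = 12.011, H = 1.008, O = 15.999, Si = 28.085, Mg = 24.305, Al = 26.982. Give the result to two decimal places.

14.03 percentage points

M(MgCO_3) = 84.313 g/mol, so wt% O = 47.997/84.313 × 100 = 56.93%.
M((Mg_0.68Fe_0.32)_3KAlSi_3O_10(OH)_2) = 447.532 g/mol, so wt% O = 191.988/447.532 × 100 = 42.90%.
56.93 − 42.90 = 14.03 pp.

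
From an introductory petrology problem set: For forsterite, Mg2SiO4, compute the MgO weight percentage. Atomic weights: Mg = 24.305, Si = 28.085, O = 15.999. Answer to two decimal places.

M(Mg2SiO4) = 140.691 g/mol; M(MgO) = 40.304 g/mol.
Moles MgO per formula unit = 2 Mg ÷ 1 = 2.0000.
MgO fraction = (2.0000 × 40.304) / 140.691 = 80.608/140.691 = 0.5729.

57.29 wt%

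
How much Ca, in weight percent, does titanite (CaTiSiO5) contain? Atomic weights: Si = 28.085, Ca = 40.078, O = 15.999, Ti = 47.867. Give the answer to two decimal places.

Molar mass of CaTiSiO5: 1·40.078 + 1·47.867 + 1·28.085 + 5·15.999 = 196.025 g/mol.
Mass of Ca per formula unit: 1 × 40.078 = 40.078 g.
Weight fraction Ca = 40.078 / 196.025 = 0.2045.

20.45 weight percent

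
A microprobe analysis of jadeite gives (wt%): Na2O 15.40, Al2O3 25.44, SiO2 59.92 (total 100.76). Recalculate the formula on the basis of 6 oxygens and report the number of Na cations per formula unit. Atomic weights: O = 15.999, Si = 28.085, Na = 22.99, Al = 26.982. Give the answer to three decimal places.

0.997 Na apfu

Na2O: 15.40/61.979 = 0.24847 mol → 0.49694 mol Na, 0.24847 mol O.
Al2O3: 25.44/101.961 = 0.24951 mol → 0.49902 mol Al, 0.74853 mol O.
SiO2: 59.92/60.083 = 0.99729 mol → 0.99729 mol Si, 1.99458 mol O.
Total oxygen = 2.99158 mol. Normalization factor = 6/2.99158 = 2.00563.
Na per 6 O = 0.49694 × 2.00563 = 0.997.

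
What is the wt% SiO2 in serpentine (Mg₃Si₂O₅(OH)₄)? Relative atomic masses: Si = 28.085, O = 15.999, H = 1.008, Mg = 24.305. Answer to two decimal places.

M(Mg₃Si₂O₅(OH)₄) = 277.108 g/mol; M(SiO2) = 60.083 g/mol.
Moles SiO2 per formula unit = 2 Si ÷ 1 = 2.0000.
SiO2 fraction = (2.0000 × 60.083) / 277.108 = 120.166/277.108 = 0.4336.

43.36 wt%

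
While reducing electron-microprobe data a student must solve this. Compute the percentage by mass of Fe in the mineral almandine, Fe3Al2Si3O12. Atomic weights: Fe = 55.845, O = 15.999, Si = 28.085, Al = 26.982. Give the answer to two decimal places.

Formula mass = 3·55.845 + 2·26.982 + 3·28.085 + 12·15.999 = 497.742 g/mol, of which 167.535 g is Fe.
So Fe makes up 167.535/497.742 = 0.3366 of the mass, i.e. 33.66%.

33.66 wt%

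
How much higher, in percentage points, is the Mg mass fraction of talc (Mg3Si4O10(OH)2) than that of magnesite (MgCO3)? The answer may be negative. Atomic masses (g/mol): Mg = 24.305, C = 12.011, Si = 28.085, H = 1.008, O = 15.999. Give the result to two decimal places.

-9.60 percentage points

Mg in Mg3Si4O10(OH)2: molar mass 379.259 g/mol; 3×24.305 = 72.915 g → 19.23 wt%.
Mg in MgCO3: molar mass 84.313 g/mol; 1×24.305 = 24.305 g → 28.83 wt%.
Difference = 19.23 − 28.83 = -9.60 percentage points.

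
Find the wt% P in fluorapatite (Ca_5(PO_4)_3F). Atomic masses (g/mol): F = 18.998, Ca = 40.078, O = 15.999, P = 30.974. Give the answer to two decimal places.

18.43 mass %

Molar mass of Ca_5(PO_4)_3F: 5×40.078 + 3×30.974 + 12×15.999 + 1×18.998 = 504.298 g/mol.
Mass of P per formula unit: 3 × 30.974 = 92.922 g.
Weight fraction P = 92.922 / 504.298 = 0.1843.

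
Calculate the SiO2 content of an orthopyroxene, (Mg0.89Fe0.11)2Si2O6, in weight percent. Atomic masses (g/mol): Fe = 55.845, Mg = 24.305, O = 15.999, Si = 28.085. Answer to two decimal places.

57.85 wt%

Formula mass = 207.713 g/mol.
2 Si → 2.0000 mol SiO2 per formula unit; M(SiO2) = 60.083, so SiO2 mass = 120.166 g.
120.166/207.713 × 100 = 57.85 wt%.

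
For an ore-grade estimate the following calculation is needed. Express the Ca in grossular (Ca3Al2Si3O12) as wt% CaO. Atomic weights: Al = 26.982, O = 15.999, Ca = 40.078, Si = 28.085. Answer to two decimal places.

M(Ca3Al2Si3O12) = 450.441 g/mol; M(CaO) = 56.077 g/mol.
Moles CaO per formula unit = 3 Ca ÷ 1 = 3.0000.
CaO fraction = (3.0000 × 56.077) / 450.441 = 168.231/450.441 = 0.3735.

37.35 wt%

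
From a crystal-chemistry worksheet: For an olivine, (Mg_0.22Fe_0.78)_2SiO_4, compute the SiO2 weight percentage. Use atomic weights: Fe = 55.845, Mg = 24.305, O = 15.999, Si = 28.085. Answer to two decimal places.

Molar mass of (Mg_0.22Fe_0.78)_2SiO_4 = 0.44*24.305 + 1.56*55.845 + 1*28.085 + 4*15.999 = 189.893 g/mol.
Each formula unit contains 1 Si, equivalent to 1/1 = 1.0000 mol SiO2.
M(SiO2) = 1×28.085 + 2×15.999 = 60.083 g/mol.
Mass of SiO2 per formula unit = 1.0000 × 60.083 = 60.083 g.
SiO2 wt% = 60.083 / 189.893 × 100 = 31.64%.

31.64 wt%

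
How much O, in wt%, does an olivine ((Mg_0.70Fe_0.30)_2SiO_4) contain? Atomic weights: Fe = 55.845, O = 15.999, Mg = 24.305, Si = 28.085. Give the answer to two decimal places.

Molar mass of (Mg_0.70Fe_0.30)_2SiO_4: 1.40×24.305 + 0.60×55.845 + 1×28.085 + 4×15.999 = 159.615 g/mol.
Mass of O per formula unit: 4 × 15.999 = 63.996 g.
Weight fraction O = 63.996 / 159.615 = 0.4009.

40.09 wt%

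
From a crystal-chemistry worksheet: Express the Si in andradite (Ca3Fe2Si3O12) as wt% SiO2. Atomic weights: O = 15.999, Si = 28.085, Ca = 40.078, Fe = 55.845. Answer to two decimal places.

35.47 wt%

Formula mass = 508.167 g/mol.
3 Si → 3.0000 mol SiO2 per formula unit; M(SiO2) = 60.083, so SiO2 mass = 180.249 g.
180.249/508.167 × 100 = 35.47 wt%.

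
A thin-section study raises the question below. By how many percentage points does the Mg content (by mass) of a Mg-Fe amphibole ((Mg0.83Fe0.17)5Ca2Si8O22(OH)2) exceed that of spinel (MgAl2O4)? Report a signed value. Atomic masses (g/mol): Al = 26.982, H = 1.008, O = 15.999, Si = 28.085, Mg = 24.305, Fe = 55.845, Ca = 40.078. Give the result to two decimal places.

-5.06 percentage points

First mineral: 100.866 g Mg in 839.162 g formula = 12.02 wt% Mg.
Second mineral: 24.305 g Mg in 142.265 g formula = 17.08 wt% Mg.
12.02% − 17.08% gives a difference of -5.06 percentage points.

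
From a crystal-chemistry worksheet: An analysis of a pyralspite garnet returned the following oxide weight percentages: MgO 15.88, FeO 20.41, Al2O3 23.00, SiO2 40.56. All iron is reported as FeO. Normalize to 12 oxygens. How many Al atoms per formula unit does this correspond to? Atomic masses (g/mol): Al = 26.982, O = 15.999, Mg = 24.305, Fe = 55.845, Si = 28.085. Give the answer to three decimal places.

MgO (M=40.304): mol = 0.39401; Mg = 0.39401, O = 0.39401.
FeO (M=71.844): mol = 0.28409; Fe = 0.28409, O = 0.28409.
Al2O3 (M=101.961): mol = 0.22558; Al = 0.45116, O = 0.67674.
SiO2 (M=60.083): mol = 0.67507; Si = 0.67507, O = 1.35014.
ΣO = 2.70498; factor = 12/ΣO = 4.43626.
Al apfu = 0.45116 × 4.43626 = 2.001.

2.001 Al apfu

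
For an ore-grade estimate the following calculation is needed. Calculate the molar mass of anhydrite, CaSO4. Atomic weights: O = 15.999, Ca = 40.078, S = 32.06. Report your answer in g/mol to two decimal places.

The formula mass is the sum 1×40.078 + 1×32.06 + 4×15.999.

136.13 g/mol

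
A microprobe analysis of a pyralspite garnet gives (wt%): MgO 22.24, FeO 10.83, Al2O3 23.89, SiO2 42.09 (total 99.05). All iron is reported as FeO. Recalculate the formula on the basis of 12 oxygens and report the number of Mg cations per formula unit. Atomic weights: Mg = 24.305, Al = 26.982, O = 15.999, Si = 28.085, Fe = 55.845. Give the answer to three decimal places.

22.24 wt% MgO ÷ 40.304 g/mol = 0.55181 mol, giving 0.55181 Mg and 0.55181 O.
10.83 wt% FeO ÷ 71.844 g/mol = 0.15074 mol, giving 0.15074 Fe and 0.15074 O.
23.89 wt% Al2O3 ÷ 101.961 g/mol = 0.23431 mol, giving 0.46862 Al and 0.70293 O.
42.09 wt% SiO2 ÷ 60.083 g/mol = 0.70053 mol, giving 0.70053 Si and 1.40106 O.
Oxygen sums to 2.80654; scaling by 12/2.80654 = 4.27573 puts the formula on 12 O.
Mg: 0.55181 × 4.27573 = 2.359 atoms per formula unit.

2.359 Mg apfu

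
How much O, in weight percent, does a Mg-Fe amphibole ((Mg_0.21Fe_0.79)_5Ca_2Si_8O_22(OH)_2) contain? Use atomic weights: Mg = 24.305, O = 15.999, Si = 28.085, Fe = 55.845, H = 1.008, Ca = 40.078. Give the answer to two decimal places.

Molar mass of (Mg_0.21Fe_0.79)_5Ca_2Si_8O_22(OH)_2: 1.05·24.305 + 3.95·55.845 + 2·40.078 + 8·28.085 + 24·15.999 + 2·1.008 = 936.936 g/mol.
Mass of O per formula unit: 24 × 15.999 = 383.976 g.
Weight fraction O = 383.976 / 936.936 = 0.4098.

40.98 weight percent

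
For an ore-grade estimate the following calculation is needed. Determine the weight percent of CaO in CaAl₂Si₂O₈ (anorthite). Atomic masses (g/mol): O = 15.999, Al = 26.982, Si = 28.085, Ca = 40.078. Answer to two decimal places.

20.16 wt%

Formula mass = 278.204 g/mol.
1 Ca → 1.0000 mol CaO per formula unit; M(CaO) = 56.077, so CaO mass = 56.077 g.
56.077/278.204 × 100 = 20.16 wt%.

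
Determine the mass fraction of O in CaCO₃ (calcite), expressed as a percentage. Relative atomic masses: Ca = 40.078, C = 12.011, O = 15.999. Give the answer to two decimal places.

M(CaCO₃) = 100.086 g/mol.
O contributes 3 × 15.999 = 47.997 g per mole.
47.997/100.086 = 0.4796 → 47.96%.

47.96 wt%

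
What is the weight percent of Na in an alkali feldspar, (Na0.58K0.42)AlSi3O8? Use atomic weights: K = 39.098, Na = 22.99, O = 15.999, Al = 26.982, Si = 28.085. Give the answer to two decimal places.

4.96 mass %

M((Na0.58K0.42)AlSi3O8) = 268.984 g/mol.
Na contributes 0.58 × 22.99 = 13.334 g per mole.
13.334/268.984 = 0.0496 → 4.96%.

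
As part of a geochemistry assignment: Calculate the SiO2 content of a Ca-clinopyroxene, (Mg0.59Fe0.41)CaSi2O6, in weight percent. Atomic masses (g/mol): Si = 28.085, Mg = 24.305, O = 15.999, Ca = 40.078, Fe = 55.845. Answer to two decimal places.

M((Mg0.59Fe0.41)CaSi2O6) = 229.478 g/mol; M(SiO2) = 60.083 g/mol.
Moles SiO2 per formula unit = 2 Si ÷ 1 = 2.0000.
SiO2 fraction = (2.0000 × 60.083) / 229.478 = 120.166/229.478 = 0.5236.

52.36 wt%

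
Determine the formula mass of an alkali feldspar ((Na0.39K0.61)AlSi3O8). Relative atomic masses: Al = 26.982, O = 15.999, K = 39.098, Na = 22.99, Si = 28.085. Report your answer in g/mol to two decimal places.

The formula mass is the sum 0.39*22.99 + 0.61*39.098 + 1*26.982 + 3*28.085 + 8*15.999.

272.04 g/mol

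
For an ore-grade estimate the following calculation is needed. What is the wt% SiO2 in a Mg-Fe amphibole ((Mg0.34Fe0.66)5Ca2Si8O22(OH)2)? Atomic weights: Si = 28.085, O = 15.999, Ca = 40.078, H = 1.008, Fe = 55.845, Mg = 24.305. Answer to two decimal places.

52.45 wt%

Molar mass of (Mg0.34Fe0.66)5Ca2Si8O22(OH)2 = 1.70×24.305 + 3.30×55.845 + 2×40.078 + 8×28.085 + 24×15.999 + 2×1.008 = 916.435 g/mol.
Each formula unit contains 8 Si, equivalent to 8/1 = 8.0000 mol SiO2.
M(SiO2) = 1×28.085 + 2×15.999 = 60.083 g/mol.
Mass of SiO2 per formula unit = 8.0000 × 60.083 = 480.664 g.
SiO2 wt% = 480.664 / 916.435 × 100 = 52.45%.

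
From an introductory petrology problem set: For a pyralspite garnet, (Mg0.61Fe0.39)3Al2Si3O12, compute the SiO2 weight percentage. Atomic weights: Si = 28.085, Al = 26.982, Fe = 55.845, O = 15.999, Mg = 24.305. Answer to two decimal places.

40.96 wt%

Formula mass = 440.024 g/mol.
3 Si → 3.0000 mol SiO2 per formula unit; M(SiO2) = 60.083, so SiO2 mass = 180.249 g.
180.249/440.024 × 100 = 40.96 wt%.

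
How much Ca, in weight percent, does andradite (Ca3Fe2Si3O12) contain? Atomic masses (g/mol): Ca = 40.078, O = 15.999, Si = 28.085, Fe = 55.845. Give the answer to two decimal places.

23.66 weight percent

Molar mass of Ca3Fe2Si3O12: 3·40.078 + 2·55.845 + 3·28.085 + 12·15.999 = 508.167 g/mol.
Mass of Ca per formula unit: 3 × 40.078 = 120.234 g.
Weight fraction Ca = 120.234 / 508.167 = 0.2366.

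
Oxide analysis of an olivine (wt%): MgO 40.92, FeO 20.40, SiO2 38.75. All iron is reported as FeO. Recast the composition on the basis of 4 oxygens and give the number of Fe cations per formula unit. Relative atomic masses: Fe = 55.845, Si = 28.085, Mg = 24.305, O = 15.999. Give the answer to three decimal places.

MgO: 40.92/40.304 = 1.01528 mol → 1.01528 mol Mg, 1.01528 mol O.
FeO: 20.40/71.844 = 0.28395 mol → 0.28395 mol Fe, 0.28395 mol O.
SiO2: 38.75/60.083 = 0.64494 mol → 0.64494 mol Si, 1.28988 mol O.
Total oxygen = 2.58911 mol. Normalization factor = 4/2.58911 = 1.54493.
Fe per 4 O = 0.28395 × 1.54493 = 0.439.

0.439 Fe apfu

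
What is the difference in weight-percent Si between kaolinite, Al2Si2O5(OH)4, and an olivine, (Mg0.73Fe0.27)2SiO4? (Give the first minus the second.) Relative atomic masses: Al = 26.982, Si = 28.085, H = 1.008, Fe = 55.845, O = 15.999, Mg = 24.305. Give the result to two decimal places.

3.95 percentage points

M(Al2Si2O5(OH)4) = 258.157 g/mol, so wt% Si = 56.170/258.157 × 100 = 21.76%.
M((Mg0.73Fe0.27)2SiO4) = 157.723 g/mol, so wt% Si = 28.085/157.723 × 100 = 17.81%.
21.76 − 17.81 = 3.95 pp.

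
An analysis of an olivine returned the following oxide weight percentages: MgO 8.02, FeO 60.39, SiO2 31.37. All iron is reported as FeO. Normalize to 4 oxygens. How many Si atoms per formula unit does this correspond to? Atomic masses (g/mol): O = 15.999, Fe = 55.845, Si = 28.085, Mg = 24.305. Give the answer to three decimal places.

8.02 wt% MgO ÷ 40.304 g/mol = 0.19899 mol, giving 0.19899 Mg and 0.19899 O.
60.39 wt% FeO ÷ 71.844 g/mol = 0.84057 mol, giving 0.84057 Fe and 0.84057 O.
31.37 wt% SiO2 ÷ 60.083 g/mol = 0.52211 mol, giving 0.52211 Si and 1.04422 O.
Oxygen sums to 2.08378; scaling by 4/2.08378 = 1.91959 puts the formula on 4 O.
Si: 0.52211 × 1.91959 = 1.002 atoms per formula unit.

1.002 Si apfu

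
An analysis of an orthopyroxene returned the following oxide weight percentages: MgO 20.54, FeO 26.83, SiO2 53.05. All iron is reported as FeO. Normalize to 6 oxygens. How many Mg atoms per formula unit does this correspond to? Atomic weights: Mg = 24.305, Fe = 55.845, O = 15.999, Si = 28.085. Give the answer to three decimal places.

1.154 Mg apfu

20.54 wt% MgO ÷ 40.304 g/mol = 0.50963 mol, giving 0.50963 Mg and 0.50963 O.
26.83 wt% FeO ÷ 71.844 g/mol = 0.37345 mol, giving 0.37345 Fe and 0.37345 O.
53.05 wt% SiO2 ÷ 60.083 g/mol = 0.88295 mol, giving 0.88295 Si and 1.76590 O.
Oxygen sums to 2.64898; scaling by 6/2.64898 = 2.26502 puts the formula on 6 O.
Mg: 0.50963 × 2.26502 = 1.154 atoms per formula unit.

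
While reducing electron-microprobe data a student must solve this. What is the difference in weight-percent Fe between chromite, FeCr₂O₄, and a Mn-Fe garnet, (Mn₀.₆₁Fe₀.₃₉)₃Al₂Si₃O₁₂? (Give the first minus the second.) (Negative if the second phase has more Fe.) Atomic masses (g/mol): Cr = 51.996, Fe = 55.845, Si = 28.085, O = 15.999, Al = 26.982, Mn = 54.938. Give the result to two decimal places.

Fe in FeCr₂O₄: molar mass 223.833 g/mol; 1×55.845 = 55.845 g → 24.95 wt%.
Fe in (Mn₀.₆₁Fe₀.₃₉)₃Al₂Si₃O₁₂: molar mass 496.082 g/mol; 1.17×55.845 = 65.339 g → 13.17 wt%.
Difference = 24.95 − 13.17 = 11.78 percentage points.

11.78 percentage points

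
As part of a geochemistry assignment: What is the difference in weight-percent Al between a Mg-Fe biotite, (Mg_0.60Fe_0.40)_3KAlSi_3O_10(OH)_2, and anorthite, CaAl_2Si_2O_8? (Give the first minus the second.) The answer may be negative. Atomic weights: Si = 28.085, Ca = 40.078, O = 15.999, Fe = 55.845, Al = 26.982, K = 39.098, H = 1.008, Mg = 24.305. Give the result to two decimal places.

-13.47 percentage points

M((Mg_0.60Fe_0.40)_3KAlSi_3O_10(OH)_2) = 455.102 g/mol, so wt% Al = 26.982/455.102 × 100 = 5.93%.
M(CaAl_2Si_2O_8) = 278.204 g/mol, so wt% Al = 53.964/278.204 × 100 = 19.40%.
5.93 − 19.40 = -13.47 pp.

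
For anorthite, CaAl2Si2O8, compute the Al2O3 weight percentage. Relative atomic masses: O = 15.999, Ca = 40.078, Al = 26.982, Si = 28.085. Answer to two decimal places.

36.65 wt%

Formula mass = 278.204 g/mol.
2 Al → 1.0000 mol Al2O3 per formula unit; M(Al2O3) = 101.961, so Al2O3 mass = 101.961 g.
101.961/278.204 × 100 = 36.65 wt%.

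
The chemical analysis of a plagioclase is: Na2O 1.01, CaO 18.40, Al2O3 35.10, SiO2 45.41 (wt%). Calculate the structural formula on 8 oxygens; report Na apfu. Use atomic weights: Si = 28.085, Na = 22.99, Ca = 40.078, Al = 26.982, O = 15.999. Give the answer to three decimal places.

0.090 Na apfu

1.01 wt% Na2O ÷ 61.979 g/mol = 0.01630 mol, giving 0.03260 Na and 0.01630 O.
18.40 wt% CaO ÷ 56.077 g/mol = 0.32812 mol, giving 0.32812 Ca and 0.32812 O.
35.10 wt% Al2O3 ÷ 101.961 g/mol = 0.34425 mol, giving 0.68850 Al and 1.03275 O.
45.41 wt% SiO2 ÷ 60.083 g/mol = 0.75579 mol, giving 0.75579 Si and 1.51158 O.
Oxygen sums to 2.88875; scaling by 8/2.88875 = 2.76936 puts the formula on 8 O.
Na: 0.03260 × 2.76936 = 0.090 atoms per formula unit.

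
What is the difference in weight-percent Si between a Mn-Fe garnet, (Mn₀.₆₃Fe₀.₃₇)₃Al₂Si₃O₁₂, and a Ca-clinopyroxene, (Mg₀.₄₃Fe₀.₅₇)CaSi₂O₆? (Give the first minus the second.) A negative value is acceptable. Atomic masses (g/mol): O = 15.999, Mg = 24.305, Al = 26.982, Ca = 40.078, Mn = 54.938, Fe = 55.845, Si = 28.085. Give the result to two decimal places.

M((Mn₀.₆₃Fe₀.₃₇)₃Al₂Si₃O₁₂) = 496.028 g/mol, so wt% Si = 84.255/496.028 × 100 = 16.99%.
M((Mg₀.₄₃Fe₀.₅₇)CaSi₂O₆) = 234.525 g/mol, so wt% Si = 56.170/234.525 × 100 = 23.95%.
16.99 − 23.95 = -6.96 pp.

-6.96 percentage points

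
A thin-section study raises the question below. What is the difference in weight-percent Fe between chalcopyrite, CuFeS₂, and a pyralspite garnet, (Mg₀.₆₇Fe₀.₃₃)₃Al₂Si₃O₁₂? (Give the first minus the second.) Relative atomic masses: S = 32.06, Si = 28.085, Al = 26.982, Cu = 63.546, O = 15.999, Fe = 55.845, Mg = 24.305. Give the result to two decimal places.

First mineral: 55.845 g Fe in 183.511 g formula = 30.43 wt% Fe.
Second mineral: 55.287 g Fe in 434.347 g formula = 12.73 wt% Fe.
30.43% − 12.73% gives a difference of 17.70 percentage points.

17.70 percentage points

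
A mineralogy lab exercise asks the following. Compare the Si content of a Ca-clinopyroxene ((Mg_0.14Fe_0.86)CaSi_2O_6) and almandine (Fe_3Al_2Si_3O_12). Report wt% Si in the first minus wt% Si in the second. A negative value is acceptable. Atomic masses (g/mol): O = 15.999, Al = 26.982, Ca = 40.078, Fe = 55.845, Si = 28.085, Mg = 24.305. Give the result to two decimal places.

6.12 percentage points

M((Mg_0.14Fe_0.86)CaSi_2O_6) = 243.671 g/mol, so wt% Si = 56.170/243.671 × 100 = 23.05%.
M(Fe_3Al_2Si_3O_12) = 497.742 g/mol, so wt% Si = 84.255/497.742 × 100 = 16.93%.
23.05 − 16.93 = 6.12 pp.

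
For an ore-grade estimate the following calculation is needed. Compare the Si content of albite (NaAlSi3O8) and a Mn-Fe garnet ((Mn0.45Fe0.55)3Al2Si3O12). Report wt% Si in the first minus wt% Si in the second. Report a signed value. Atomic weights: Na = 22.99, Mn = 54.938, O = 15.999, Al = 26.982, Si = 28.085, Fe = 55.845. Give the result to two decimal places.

15.16 percentage points

First mineral: 84.255 g Si in 262.219 g formula = 32.13 wt% Si.
Second mineral: 84.255 g Si in 496.518 g formula = 16.97 wt% Si.
32.13% − 16.97% gives a difference of 15.16 percentage points.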